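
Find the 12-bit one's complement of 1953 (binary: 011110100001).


Original: 011110100001
Invert all bits:
  bit 0: 0 → 1
  bit 1: 1 → 0
  bit 2: 1 → 0
  bit 3: 1 → 0
  bit 4: 1 → 0
  bit 5: 0 → 1
  bit 6: 1 → 0
  bit 7: 0 → 1
  bit 8: 0 → 1
  bit 9: 0 → 1
  bit 10: 0 → 1
  bit 11: 1 → 0
= 100001011110


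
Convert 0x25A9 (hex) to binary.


Each hex digit → 4 binary bits:
  2 = 0010
  5 = 0101
  A = 1010
  9 = 1001
Concatenate: 0010 0101 1010 1001
= 0010010110101001


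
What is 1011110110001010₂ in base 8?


Group into 3-bit groups: 001011110110001010
  001 = 1
  011 = 3
  110 = 6
  110 = 6
  001 = 1
  010 = 2
= 0o136612


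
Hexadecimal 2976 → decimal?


Positional values:
Position 0: 6 × 16^0 = 6 × 1 = 6
Position 1: 7 × 16^1 = 7 × 16 = 112
Position 2: 9 × 16^2 = 9 × 256 = 2304
Position 3: 2 × 16^3 = 2 × 4096 = 8192
Sum = 6 + 112 + 2304 + 8192
= 10614


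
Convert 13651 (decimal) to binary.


Divide by 2 repeatedly:
13651 ÷ 2 = 6825 remainder 1
6825 ÷ 2 = 3412 remainder 1
3412 ÷ 2 = 1706 remainder 0
1706 ÷ 2 = 853 remainder 0
853 ÷ 2 = 426 remainder 1
426 ÷ 2 = 213 remainder 0
213 ÷ 2 = 106 remainder 1
106 ÷ 2 = 53 remainder 0
53 ÷ 2 = 26 remainder 1
26 ÷ 2 = 13 remainder 0
13 ÷ 2 = 6 remainder 1
6 ÷ 2 = 3 remainder 0
3 ÷ 2 = 1 remainder 1
1 ÷ 2 = 0 remainder 1
Reading remainders bottom-up:
= 11010101010011


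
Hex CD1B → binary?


Each hex digit → 4 binary bits:
  C = 1100
  D = 1101
  1 = 0001
  B = 1011
Concatenate: 1100 1101 0001 1011
= 1100110100011011


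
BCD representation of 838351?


Each digit → 4-bit binary:
  8 → 1000
  3 → 0011
  8 → 1000
  3 → 0011
  5 → 0101
  1 → 0001
= 1000 0011 1000 0011 0101 0001


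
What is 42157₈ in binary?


Each octal digit → 3 binary bits:
  4 = 100
  2 = 010
  1 = 001
  5 = 101
  7 = 111
Concatenate: 100 010 001 101 111
= 100010001101111


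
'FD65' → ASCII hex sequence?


String: 'FD65'  (4 characters)
Per-character ASCII lookup:
  'F': uppercase starts at 65: 'F' = 65 + 5 = 70 → 0x46
  'D': uppercase starts at 65: 'D' = 65 + 3 = 68 → 0x44
  '6': digits start at 48: '6' = 48 + 6 = 54 → 0x36
  '5': digits start at 48: '5' = 48 + 5 = 53 → 0x35
= 0x46 0x44 0x36 0x35


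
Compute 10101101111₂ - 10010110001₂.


Align and subtract column by column (LSB to MSB, borrowing when needed):
  10101101111
- 10010110001
  -----------
  col 0: (1 - 0 borrow-in) - 1 → 1 - 1 = 0, borrow out 0
  col 1: (1 - 0 borrow-in) - 0 → 1 - 0 = 1, borrow out 0
  col 2: (1 - 0 borrow-in) - 0 → 1 - 0 = 1, borrow out 0
  col 3: (1 - 0 borrow-in) - 0 → 1 - 0 = 1, borrow out 0
  col 4: (0 - 0 borrow-in) - 1 → borrow from next column: (0+2) - 1 = 1, borrow out 1
  col 5: (1 - 1 borrow-in) - 1 → borrow from next column: (0+2) - 1 = 1, borrow out 1
  col 6: (1 - 1 borrow-in) - 0 → 0 - 0 = 0, borrow out 0
  col 7: (0 - 0 borrow-in) - 1 → borrow from next column: (0+2) - 1 = 1, borrow out 1
  col 8: (1 - 1 borrow-in) - 0 → 0 - 0 = 0, borrow out 0
  col 9: (0 - 0 borrow-in) - 0 → 0 - 0 = 0, borrow out 0
  col 10: (1 - 0 borrow-in) - 1 → 1 - 1 = 0, borrow out 0
Reading bits MSB→LSB: 00010111110
Strip leading zeros: 10111110
= 10111110


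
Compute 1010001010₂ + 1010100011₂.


Align and add column by column (LSB to MSB, carry propagating):
  01010001010
+ 01010100011
  -----------
  col 0: 0 + 1 + 0 (carry in) = 1 → bit 1, carry out 0
  col 1: 1 + 1 + 0 (carry in) = 2 → bit 0, carry out 1
  col 2: 0 + 0 + 1 (carry in) = 1 → bit 1, carry out 0
  col 3: 1 + 0 + 0 (carry in) = 1 → bit 1, carry out 0
  col 4: 0 + 0 + 0 (carry in) = 0 → bit 0, carry out 0
  col 5: 0 + 1 + 0 (carry in) = 1 → bit 1, carry out 0
  col 6: 0 + 0 + 0 (carry in) = 0 → bit 0, carry out 0
  col 7: 1 + 1 + 0 (carry in) = 2 → bit 0, carry out 1
  col 8: 0 + 0 + 1 (carry in) = 1 → bit 1, carry out 0
  col 9: 1 + 1 + 0 (carry in) = 2 → bit 0, carry out 1
  col 10: 0 + 0 + 1 (carry in) = 1 → bit 1, carry out 0
Reading bits MSB→LSB: 10100101101
Strip leading zeros: 10100101101
= 10100101101


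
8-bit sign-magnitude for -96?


Sign bit: 1 (negative)
Magnitude: 96 = 1100000
= 11100000


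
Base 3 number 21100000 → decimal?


Positional values (base 3):
  0 × 3^0 = 0 × 1 = 0
  0 × 3^1 = 0 × 3 = 0
  0 × 3^2 = 0 × 9 = 0
  0 × 3^3 = 0 × 27 = 0
  0 × 3^4 = 0 × 81 = 0
  1 × 3^5 = 1 × 243 = 243
  1 × 3^6 = 1 × 729 = 729
  2 × 3^7 = 2 × 2187 = 4374
Sum = 0 + 0 + 0 + 0 + 0 + 243 + 729 + 4374
= 5346


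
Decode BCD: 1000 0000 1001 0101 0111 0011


Each 4-bit group → digit:
  1000 → 8
  0000 → 0
  1001 → 9
  0101 → 5
  0111 → 7
  0011 → 3
= 809573


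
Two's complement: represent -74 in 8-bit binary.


Original: 01001010
Step 1 - Invert all bits: 10110101
Step 2 - Add 1: 10110101 + 1
= 10110110 (represents -74)


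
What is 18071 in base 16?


Divide by 16 repeatedly:
18071 ÷ 16 = 1129 remainder 7 (7)
1129 ÷ 16 = 70 remainder 9 (9)
70 ÷ 16 = 4 remainder 6 (6)
4 ÷ 16 = 0 remainder 4 (4)
Reading remainders bottom-up:
= 0x4697


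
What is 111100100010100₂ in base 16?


Group into 4-bit nibbles: 0111100100010100
  0111 = 7
  1001 = 9
  0001 = 1
  0100 = 4
= 0x7914


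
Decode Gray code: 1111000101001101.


Gray code: 1111000101001101
MSB stays the same: 1
Each subsequent bit = prev_binary XOR current_gray:
  B[1] = 1 XOR 1 = 0
  B[2] = 0 XOR 1 = 1
  B[3] = 1 XOR 1 = 0
  B[4] = 0 XOR 0 = 0
  B[5] = 0 XOR 0 = 0
  B[6] = 0 XOR 0 = 0
  B[7] = 0 XOR 1 = 1
  B[8] = 1 XOR 0 = 1
  B[9] = 1 XOR 1 = 0
  B[10] = 0 XOR 0 = 0
  B[11] = 0 XOR 0 = 0
  B[12] = 0 XOR 1 = 1
  B[13] = 1 XOR 1 = 0
  B[14] = 0 XOR 0 = 0
  B[15] = 0 XOR 1 = 1
= 1010000110001001 (41353 decimal)


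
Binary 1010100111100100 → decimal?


Positional values:
Bit 2: 1 × 2^2 = 4
Bit 5: 1 × 2^5 = 32
Bit 6: 1 × 2^6 = 64
Bit 7: 1 × 2^7 = 128
Bit 8: 1 × 2^8 = 256
Bit 11: 1 × 2^11 = 2048
Bit 13: 1 × 2^13 = 8192
Bit 15: 1 × 2^15 = 32768
Sum = 4 + 32 + 64 + 128 + 256 + 2048 + 8192 + 32768
= 43492


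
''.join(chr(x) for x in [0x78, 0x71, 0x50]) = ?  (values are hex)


Codes (hex): 0x78 0x71 0x50
Per-code ASCII lookup:
  0x78 = 120  (range 97-122: lowercase, 120 - 97 = 23) → 'x'
  0x71 = 113  (range 97-122: lowercase, 113 - 97 = 16) → 'q'
  0x50 = 80  (range 65-90: uppercase, 80 - 65 = 15) → 'P'
= 'xqP'


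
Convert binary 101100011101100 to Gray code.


Binary: 101100011101100
Gray code: G = B XOR (B >> 1)
B >> 1 = 010110001110110
101100011101100 XOR 010110001110110:
  1 XOR 0 = 1
  0 XOR 1 = 1
  1 XOR 0 = 1
  1 XOR 1 = 0
  0 XOR 1 = 1
  0 XOR 0 = 0
  0 XOR 0 = 0
  1 XOR 0 = 1
  1 XOR 1 = 0
  1 XOR 1 = 0
  0 XOR 1 = 1
  1 XOR 0 = 1
  1 XOR 1 = 0
  0 XOR 1 = 1
  0 XOR 0 = 0
= 111010010011010


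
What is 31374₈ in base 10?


Positional values:
Position 0: 4 × 8^0 = 4
Position 1: 7 × 8^1 = 56
Position 2: 3 × 8^2 = 192
Position 3: 1 × 8^3 = 512
Position 4: 3 × 8^4 = 12288
Sum = 4 + 56 + 192 + 512 + 12288
= 13052


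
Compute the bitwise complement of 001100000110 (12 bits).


Original: 001100000110
Invert all bits:
  bit 0: 0 → 1
  bit 1: 0 → 1
  bit 2: 1 → 0
  bit 3: 1 → 0
  bit 4: 0 → 1
  bit 5: 0 → 1
  bit 6: 0 → 1
  bit 7: 0 → 1
  bit 8: 0 → 1
  bit 9: 1 → 0
  bit 10: 1 → 0
  bit 11: 0 → 1
= 110011111001


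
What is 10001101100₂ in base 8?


Group into 3-bit groups: 010001101100
  010 = 2
  001 = 1
  101 = 5
  100 = 4
= 0o2154


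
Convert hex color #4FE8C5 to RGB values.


Hex: #4FE8C5
R = 4F₁₆ = 79
G = E8₁₆ = 232
B = C5₁₆ = 197
= RGB(79, 232, 197)


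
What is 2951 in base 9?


Divide by 9 repeatedly:
2951 ÷ 9 = 327 remainder 8
327 ÷ 9 = 36 remainder 3
36 ÷ 9 = 4 remainder 0
4 ÷ 9 = 0 remainder 4
Reading remainders bottom-up:
= 4038


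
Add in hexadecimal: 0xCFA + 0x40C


Align and add column by column (LSB to MSB, each column mod 16 with carry):
  0CFA
+ 040C
  ----
  col 0: A(10) + C(12) + 0 (carry in) = 22 → 6(6), carry out 1
  col 1: F(15) + 0(0) + 1 (carry in) = 16 → 0(0), carry out 1
  col 2: C(12) + 4(4) + 1 (carry in) = 17 → 1(1), carry out 1
  col 3: 0(0) + 0(0) + 1 (carry in) = 1 → 1(1), carry out 0
Reading digits MSB→LSB: 1106
Strip leading zeros: 1106
= 0x1106


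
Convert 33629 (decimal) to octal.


Divide by 8 repeatedly:
33629 ÷ 8 = 4203 remainder 5
4203 ÷ 8 = 525 remainder 3
525 ÷ 8 = 65 remainder 5
65 ÷ 8 = 8 remainder 1
8 ÷ 8 = 1 remainder 0
1 ÷ 8 = 0 remainder 1
Reading remainders bottom-up:
= 0o101535


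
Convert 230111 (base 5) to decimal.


Positional values (base 5):
  1 × 5^0 = 1 × 1 = 1
  1 × 5^1 = 1 × 5 = 5
  1 × 5^2 = 1 × 25 = 25
  0 × 5^3 = 0 × 125 = 0
  3 × 5^4 = 3 × 625 = 1875
  2 × 5^5 = 2 × 3125 = 6250
Sum = 1 + 5 + 25 + 0 + 1875 + 6250
= 8156


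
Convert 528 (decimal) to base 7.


Divide by 7 repeatedly:
528 ÷ 7 = 75 remainder 3
75 ÷ 7 = 10 remainder 5
10 ÷ 7 = 1 remainder 3
1 ÷ 7 = 0 remainder 1
Reading remainders bottom-up:
= 1353


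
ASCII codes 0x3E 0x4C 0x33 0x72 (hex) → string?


Codes (hex): 0x3E 0x4C 0x33 0x72
Per-code ASCII lookup:
  0x3E = 62  (special character) → '>'
  0x4C = 76  (range 65-90: uppercase, 76 - 65 = 11) → 'L'
  0x33 = 51  (range 48-57: digits, 51 - 48 = 3) → '3'
  0x72 = 114  (range 97-122: lowercase, 114 - 97 = 17) → 'r'
= '>L3r'


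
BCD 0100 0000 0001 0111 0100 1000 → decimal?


Each 4-bit group → digit:
  0100 → 4
  0000 → 0
  0001 → 1
  0111 → 7
  0100 → 4
  1000 → 8
= 401748


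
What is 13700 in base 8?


Divide by 8 repeatedly:
13700 ÷ 8 = 1712 remainder 4
1712 ÷ 8 = 214 remainder 0
214 ÷ 8 = 26 remainder 6
26 ÷ 8 = 3 remainder 2
3 ÷ 8 = 0 remainder 3
Reading remainders bottom-up:
= 0o32604


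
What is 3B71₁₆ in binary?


Each hex digit → 4 binary bits:
  3 = 0011
  B = 1011
  7 = 0111
  1 = 0001
Concatenate: 0011 1011 0111 0001
= 0011101101110001


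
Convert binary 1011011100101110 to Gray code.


Binary: 1011011100101110
Gray code: G = B XOR (B >> 1)
B >> 1 = 0101101110010111
1011011100101110 XOR 0101101110010111:
  1 XOR 0 = 1
  0 XOR 1 = 1
  1 XOR 0 = 1
  1 XOR 1 = 0
  0 XOR 1 = 1
  1 XOR 0 = 1
  1 XOR 1 = 0
  1 XOR 1 = 0
  0 XOR 1 = 1
  0 XOR 0 = 0
  1 XOR 0 = 1
  0 XOR 1 = 1
  1 XOR 0 = 1
  1 XOR 1 = 0
  1 XOR 1 = 0
  0 XOR 1 = 1
= 1110110010111001


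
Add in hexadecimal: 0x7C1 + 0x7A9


Align and add column by column (LSB to MSB, each column mod 16 with carry):
  07C1
+ 07A9
  ----
  col 0: 1(1) + 9(9) + 0 (carry in) = 10 → A(10), carry out 0
  col 1: C(12) + A(10) + 0 (carry in) = 22 → 6(6), carry out 1
  col 2: 7(7) + 7(7) + 1 (carry in) = 15 → F(15), carry out 0
  col 3: 0(0) + 0(0) + 0 (carry in) = 0 → 0(0), carry out 0
Reading digits MSB→LSB: 0F6A
Strip leading zeros: F6A
= 0xF6A


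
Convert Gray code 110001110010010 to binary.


Gray code: 110001110010010
MSB stays the same: 1
Each subsequent bit = prev_binary XOR current_gray:
  B[1] = 1 XOR 1 = 0
  B[2] = 0 XOR 0 = 0
  B[3] = 0 XOR 0 = 0
  B[4] = 0 XOR 0 = 0
  B[5] = 0 XOR 1 = 1
  B[6] = 1 XOR 1 = 0
  B[7] = 0 XOR 1 = 1
  B[8] = 1 XOR 0 = 1
  B[9] = 1 XOR 0 = 1
  B[10] = 1 XOR 1 = 0
  B[11] = 0 XOR 0 = 0
  B[12] = 0 XOR 0 = 0
  B[13] = 0 XOR 1 = 1
  B[14] = 1 XOR 0 = 1
= 100001011100011 (17123 decimal)


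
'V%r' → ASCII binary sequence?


String: 'V%r'  (3 characters)
Per-character ASCII lookup:
  'V': uppercase starts at 65: 'V' = 65 + 21 = 86 → 1010110
  '%': special character: '%' = 37 → 100101
  'r': lowercase starts at 97: 'r' = 97 + 17 = 114 → 1110010
= 1010110 100101 1110010


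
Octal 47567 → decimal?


Positional values:
Position 0: 7 × 8^0 = 7
Position 1: 6 × 8^1 = 48
Position 2: 5 × 8^2 = 320
Position 3: 7 × 8^3 = 3584
Position 4: 4 × 8^4 = 16384
Sum = 7 + 48 + 320 + 3584 + 16384
= 20343


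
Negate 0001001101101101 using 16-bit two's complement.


Original: 0001001101101101
Step 1 - Invert all bits: 1110110010010010
Step 2 - Add 1: 1110110010010010 + 1
= 1110110010010011 (represents -4973)


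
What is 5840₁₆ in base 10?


Positional values:
Position 0: 0 × 16^0 = 0 × 1 = 0
Position 1: 4 × 16^1 = 4 × 16 = 64
Position 2: 8 × 16^2 = 8 × 256 = 2048
Position 3: 5 × 16^3 = 5 × 4096 = 20480
Sum = 0 + 64 + 2048 + 20480
= 22592


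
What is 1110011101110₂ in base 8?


Group into 3-bit groups: 001110011101110
  001 = 1
  110 = 6
  011 = 3
  101 = 5
  110 = 6
= 0o16356


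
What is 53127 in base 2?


Divide by 2 repeatedly:
53127 ÷ 2 = 26563 remainder 1
26563 ÷ 2 = 13281 remainder 1
13281 ÷ 2 = 6640 remainder 1
6640 ÷ 2 = 3320 remainder 0
3320 ÷ 2 = 1660 remainder 0
1660 ÷ 2 = 830 remainder 0
830 ÷ 2 = 415 remainder 0
415 ÷ 2 = 207 remainder 1
207 ÷ 2 = 103 remainder 1
103 ÷ 2 = 51 remainder 1
51 ÷ 2 = 25 remainder 1
25 ÷ 2 = 12 remainder 1
12 ÷ 2 = 6 remainder 0
6 ÷ 2 = 3 remainder 0
3 ÷ 2 = 1 remainder 1
1 ÷ 2 = 0 remainder 1
Reading remainders bottom-up:
= 1100111110000111


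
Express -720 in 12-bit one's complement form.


Original: 001011010000
Invert all bits:
  bit 0: 0 → 1
  bit 1: 0 → 1
  bit 2: 1 → 0
  bit 3: 0 → 1
  bit 4: 1 → 0
  bit 5: 1 → 0
  bit 6: 0 → 1
  bit 7: 1 → 0
  bit 8: 0 → 1
  bit 9: 0 → 1
  bit 10: 0 → 1
  bit 11: 0 → 1
= 110100101111


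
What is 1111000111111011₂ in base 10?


Positional values:
Bit 0: 1 × 2^0 = 1
Bit 1: 1 × 2^1 = 2
Bit 3: 1 × 2^3 = 8
Bit 4: 1 × 2^4 = 16
Bit 5: 1 × 2^5 = 32
Bit 6: 1 × 2^6 = 64
Bit 7: 1 × 2^7 = 128
Bit 8: 1 × 2^8 = 256
Bit 12: 1 × 2^12 = 4096
Bit 13: 1 × 2^13 = 8192
Bit 14: 1 × 2^14 = 16384
Bit 15: 1 × 2^15 = 32768
Sum = 1 + 2 + 8 + 16 + 32 + 64 + 128 + 256 + 4096 + 8192 + 16384 + 32768
= 61947


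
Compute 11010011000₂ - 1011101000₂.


Align and subtract column by column (LSB to MSB, borrowing when needed):
  11010011000
- 01011101000
  -----------
  col 0: (0 - 0 borrow-in) - 0 → 0 - 0 = 0, borrow out 0
  col 1: (0 - 0 borrow-in) - 0 → 0 - 0 = 0, borrow out 0
  col 2: (0 - 0 borrow-in) - 0 → 0 - 0 = 0, borrow out 0
  col 3: (1 - 0 borrow-in) - 1 → 1 - 1 = 0, borrow out 0
  col 4: (1 - 0 borrow-in) - 0 → 1 - 0 = 1, borrow out 0
  col 5: (0 - 0 borrow-in) - 1 → borrow from next column: (0+2) - 1 = 1, borrow out 1
  col 6: (0 - 1 borrow-in) - 1 → borrow from next column: (-1+2) - 1 = 0, borrow out 1
  col 7: (1 - 1 borrow-in) - 1 → borrow from next column: (0+2) - 1 = 1, borrow out 1
  col 8: (0 - 1 borrow-in) - 0 → borrow from next column: (-1+2) - 0 = 1, borrow out 1
  col 9: (1 - 1 borrow-in) - 1 → borrow from next column: (0+2) - 1 = 1, borrow out 1
  col 10: (1 - 1 borrow-in) - 0 → 0 - 0 = 0, borrow out 0
Reading bits MSB→LSB: 01110110000
Strip leading zeros: 1110110000
= 1110110000


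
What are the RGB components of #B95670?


Hex: #B95670
R = B9₁₆ = 185
G = 56₁₆ = 86
B = 70₁₆ = 112
= RGB(185, 86, 112)


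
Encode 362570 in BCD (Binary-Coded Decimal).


Each digit → 4-bit binary:
  3 → 0011
  6 → 0110
  2 → 0010
  5 → 0101
  7 → 0111
  0 → 0000
= 0011 0110 0010 0101 0111 0000


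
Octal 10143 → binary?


Each octal digit → 3 binary bits:
  1 = 001
  0 = 000
  1 = 001
  4 = 100
  3 = 011
Concatenate: 001 000 001 100 011
= 001000001100011


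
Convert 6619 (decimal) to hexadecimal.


Divide by 16 repeatedly:
6619 ÷ 16 = 413 remainder 11 (B)
413 ÷ 16 = 25 remainder 13 (D)
25 ÷ 16 = 1 remainder 9 (9)
1 ÷ 16 = 0 remainder 1 (1)
Reading remainders bottom-up:
= 0x19DB


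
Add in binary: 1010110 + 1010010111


Align and add column by column (LSB to MSB, carry propagating):
  00001010110
+ 01010010111
  -----------
  col 0: 0 + 1 + 0 (carry in) = 1 → bit 1, carry out 0
  col 1: 1 + 1 + 0 (carry in) = 2 → bit 0, carry out 1
  col 2: 1 + 1 + 1 (carry in) = 3 → bit 1, carry out 1
  col 3: 0 + 0 + 1 (carry in) = 1 → bit 1, carry out 0
  col 4: 1 + 1 + 0 (carry in) = 2 → bit 0, carry out 1
  col 5: 0 + 0 + 1 (carry in) = 1 → bit 1, carry out 0
  col 6: 1 + 0 + 0 (carry in) = 1 → bit 1, carry out 0
  col 7: 0 + 1 + 0 (carry in) = 1 → bit 1, carry out 0
  col 8: 0 + 0 + 0 (carry in) = 0 → bit 0, carry out 0
  col 9: 0 + 1 + 0 (carry in) = 1 → bit 1, carry out 0
  col 10: 0 + 0 + 0 (carry in) = 0 → bit 0, carry out 0
Reading bits MSB→LSB: 01011101101
Strip leading zeros: 1011101101
= 1011101101


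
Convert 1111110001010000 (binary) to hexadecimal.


Group into 4-bit nibbles: 1111110001010000
  1111 = F
  1100 = C
  0101 = 5
  0000 = 0
= 0xFC50


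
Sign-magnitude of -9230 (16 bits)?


Sign bit: 1 (negative)
Magnitude: 9230 = 010010000001110
= 1010010000001110


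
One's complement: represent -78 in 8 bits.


Original: 01001110
Invert all bits:
  bit 0: 0 → 1
  bit 1: 1 → 0
  bit 2: 0 → 1
  bit 3: 0 → 1
  bit 4: 1 → 0
  bit 5: 1 → 0
  bit 6: 1 → 0
  bit 7: 0 → 1
= 10110001


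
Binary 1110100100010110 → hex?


Group into 4-bit nibbles: 1110100100010110
  1110 = E
  1001 = 9
  0001 = 1
  0110 = 6
= 0xE916


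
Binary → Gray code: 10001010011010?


Binary: 10001010011010
Gray code: G = B XOR (B >> 1)
B >> 1 = 01000101001101
10001010011010 XOR 01000101001101:
  1 XOR 0 = 1
  0 XOR 1 = 1
  0 XOR 0 = 0
  0 XOR 0 = 0
  1 XOR 0 = 1
  0 XOR 1 = 1
  1 XOR 0 = 1
  0 XOR 1 = 1
  0 XOR 0 = 0
  1 XOR 0 = 1
  1 XOR 1 = 0
  0 XOR 1 = 1
  1 XOR 0 = 1
  0 XOR 1 = 1
= 11001111010111


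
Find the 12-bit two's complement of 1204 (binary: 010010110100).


Original: 010010110100
Step 1 - Invert all bits: 101101001011
Step 2 - Add 1: 101101001011 + 1
= 101101001100 (represents -1204)


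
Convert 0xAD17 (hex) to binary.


Each hex digit → 4 binary bits:
  A = 1010
  D = 1101
  1 = 0001
  7 = 0111
Concatenate: 1010 1101 0001 0111
= 1010110100010111


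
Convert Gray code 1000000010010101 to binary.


Gray code: 1000000010010101
MSB stays the same: 1
Each subsequent bit = prev_binary XOR current_gray:
  B[1] = 1 XOR 0 = 1
  B[2] = 1 XOR 0 = 1
  B[3] = 1 XOR 0 = 1
  B[4] = 1 XOR 0 = 1
  B[5] = 1 XOR 0 = 1
  B[6] = 1 XOR 0 = 1
  B[7] = 1 XOR 0 = 1
  B[8] = 1 XOR 1 = 0
  B[9] = 0 XOR 0 = 0
  B[10] = 0 XOR 0 = 0
  B[11] = 0 XOR 1 = 1
  B[12] = 1 XOR 0 = 1
  B[13] = 1 XOR 1 = 0
  B[14] = 0 XOR 0 = 0
  B[15] = 0 XOR 1 = 1
= 1111111100011001 (65305 decimal)


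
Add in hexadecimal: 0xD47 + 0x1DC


Align and add column by column (LSB to MSB, each column mod 16 with carry):
  0D47
+ 01DC
  ----
  col 0: 7(7) + C(12) + 0 (carry in) = 19 → 3(3), carry out 1
  col 1: 4(4) + D(13) + 1 (carry in) = 18 → 2(2), carry out 1
  col 2: D(13) + 1(1) + 1 (carry in) = 15 → F(15), carry out 0
  col 3: 0(0) + 0(0) + 0 (carry in) = 0 → 0(0), carry out 0
Reading digits MSB→LSB: 0F23
Strip leading zeros: F23
= 0xF23


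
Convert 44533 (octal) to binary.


Each octal digit → 3 binary bits:
  4 = 100
  4 = 100
  5 = 101
  3 = 011
  3 = 011
Concatenate: 100 100 101 011 011
= 100100101011011


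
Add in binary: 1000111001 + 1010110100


Align and add column by column (LSB to MSB, carry propagating):
  01000111001
+ 01010110100
  -----------
  col 0: 1 + 0 + 0 (carry in) = 1 → bit 1, carry out 0
  col 1: 0 + 0 + 0 (carry in) = 0 → bit 0, carry out 0
  col 2: 0 + 1 + 0 (carry in) = 1 → bit 1, carry out 0
  col 3: 1 + 0 + 0 (carry in) = 1 → bit 1, carry out 0
  col 4: 1 + 1 + 0 (carry in) = 2 → bit 0, carry out 1
  col 5: 1 + 1 + 1 (carry in) = 3 → bit 1, carry out 1
  col 6: 0 + 0 + 1 (carry in) = 1 → bit 1, carry out 0
  col 7: 0 + 1 + 0 (carry in) = 1 → bit 1, carry out 0
  col 8: 0 + 0 + 0 (carry in) = 0 → bit 0, carry out 0
  col 9: 1 + 1 + 0 (carry in) = 2 → bit 0, carry out 1
  col 10: 0 + 0 + 1 (carry in) = 1 → bit 1, carry out 0
Reading bits MSB→LSB: 10011101101
Strip leading zeros: 10011101101
= 10011101101


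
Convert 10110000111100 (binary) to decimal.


Positional values:
Bit 2: 1 × 2^2 = 4
Bit 3: 1 × 2^3 = 8
Bit 4: 1 × 2^4 = 16
Bit 5: 1 × 2^5 = 32
Bit 10: 1 × 2^10 = 1024
Bit 11: 1 × 2^11 = 2048
Bit 13: 1 × 2^13 = 8192
Sum = 4 + 8 + 16 + 32 + 1024 + 2048 + 8192
= 11324


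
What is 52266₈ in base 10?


Positional values:
Position 0: 6 × 8^0 = 6
Position 1: 6 × 8^1 = 48
Position 2: 2 × 8^2 = 128
Position 3: 2 × 8^3 = 1024
Position 4: 5 × 8^4 = 20480
Sum = 6 + 48 + 128 + 1024 + 20480
= 21686


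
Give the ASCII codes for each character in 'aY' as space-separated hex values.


String: 'aY'  (2 characters)
Per-character ASCII lookup:
  'a': lowercase starts at 97: 'a' = 97 + 0 = 97 → 0x61
  'Y': uppercase starts at 65: 'Y' = 65 + 24 = 89 → 0x59
= 0x61 0x59


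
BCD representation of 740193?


Each digit → 4-bit binary:
  7 → 0111
  4 → 0100
  0 → 0000
  1 → 0001
  9 → 1001
  3 → 0011
= 0111 0100 0000 0001 1001 0011


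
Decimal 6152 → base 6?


Divide by 6 repeatedly:
6152 ÷ 6 = 1025 remainder 2
1025 ÷ 6 = 170 remainder 5
170 ÷ 6 = 28 remainder 2
28 ÷ 6 = 4 remainder 4
4 ÷ 6 = 0 remainder 4
Reading remainders bottom-up:
= 44252


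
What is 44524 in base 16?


Divide by 16 repeatedly:
44524 ÷ 16 = 2782 remainder 12 (C)
2782 ÷ 16 = 173 remainder 14 (E)
173 ÷ 16 = 10 remainder 13 (D)
10 ÷ 16 = 0 remainder 10 (A)
Reading remainders bottom-up:
= 0xADEC


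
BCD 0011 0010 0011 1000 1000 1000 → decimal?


Each 4-bit group → digit:
  0011 → 3
  0010 → 2
  0011 → 3
  1000 → 8
  1000 → 8
  1000 → 8
= 323888


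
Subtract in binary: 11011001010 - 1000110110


Align and subtract column by column (LSB to MSB, borrowing when needed):
  11011001010
- 01000110110
  -----------
  col 0: (0 - 0 borrow-in) - 0 → 0 - 0 = 0, borrow out 0
  col 1: (1 - 0 borrow-in) - 1 → 1 - 1 = 0, borrow out 0
  col 2: (0 - 0 borrow-in) - 1 → borrow from next column: (0+2) - 1 = 1, borrow out 1
  col 3: (1 - 1 borrow-in) - 0 → 0 - 0 = 0, borrow out 0
  col 4: (0 - 0 borrow-in) - 1 → borrow from next column: (0+2) - 1 = 1, borrow out 1
  col 5: (0 - 1 borrow-in) - 1 → borrow from next column: (-1+2) - 1 = 0, borrow out 1
  col 6: (1 - 1 borrow-in) - 0 → 0 - 0 = 0, borrow out 0
  col 7: (1 - 0 borrow-in) - 0 → 1 - 0 = 1, borrow out 0
  col 8: (0 - 0 borrow-in) - 0 → 0 - 0 = 0, borrow out 0
  col 9: (1 - 0 borrow-in) - 1 → 1 - 1 = 0, borrow out 0
  col 10: (1 - 0 borrow-in) - 0 → 1 - 0 = 1, borrow out 0
Reading bits MSB→LSB: 10010010100
Strip leading zeros: 10010010100
= 10010010100


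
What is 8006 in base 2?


Divide by 2 repeatedly:
8006 ÷ 2 = 4003 remainder 0
4003 ÷ 2 = 2001 remainder 1
2001 ÷ 2 = 1000 remainder 1
1000 ÷ 2 = 500 remainder 0
500 ÷ 2 = 250 remainder 0
250 ÷ 2 = 125 remainder 0
125 ÷ 2 = 62 remainder 1
62 ÷ 2 = 31 remainder 0
31 ÷ 2 = 15 remainder 1
15 ÷ 2 = 7 remainder 1
7 ÷ 2 = 3 remainder 1
3 ÷ 2 = 1 remainder 1
1 ÷ 2 = 0 remainder 1
Reading remainders bottom-up:
= 1111101000110


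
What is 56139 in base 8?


Divide by 8 repeatedly:
56139 ÷ 8 = 7017 remainder 3
7017 ÷ 8 = 877 remainder 1
877 ÷ 8 = 109 remainder 5
109 ÷ 8 = 13 remainder 5
13 ÷ 8 = 1 remainder 5
1 ÷ 8 = 0 remainder 1
Reading remainders bottom-up:
= 0o155513


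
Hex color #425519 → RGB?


Hex: #425519
R = 42₁₆ = 66
G = 55₁₆ = 85
B = 19₁₆ = 25
= RGB(66, 85, 25)


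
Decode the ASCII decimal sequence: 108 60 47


Codes (decimal): 108 60 47
Per-code ASCII lookup:
  108  (range 97-122: lowercase, 108 - 97 = 11) → 'l'
  60  (special character) → '<'
  47  (special character) → '/'
= 'l</'


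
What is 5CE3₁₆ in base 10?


Positional values:
Position 0: 3 × 16^0 = 3 × 1 = 3
Position 1: E × 16^1 = 14 × 16 = 224
Position 2: C × 16^2 = 12 × 256 = 3072
Position 3: 5 × 16^3 = 5 × 4096 = 20480
Sum = 3 + 224 + 3072 + 20480
= 23779


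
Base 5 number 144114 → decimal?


Positional values (base 5):
  4 × 5^0 = 4 × 1 = 4
  1 × 5^1 = 1 × 5 = 5
  1 × 5^2 = 1 × 25 = 25
  4 × 5^3 = 4 × 125 = 500
  4 × 5^4 = 4 × 625 = 2500
  1 × 5^5 = 1 × 3125 = 3125
Sum = 4 + 5 + 25 + 500 + 2500 + 3125
= 6159


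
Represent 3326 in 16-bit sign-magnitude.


Sign bit: 0 (positive)
Magnitude: 3326 = 000110011111110
= 0000110011111110


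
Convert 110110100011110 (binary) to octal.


Group into 3-bit groups: 110110100011110
  110 = 6
  110 = 6
  100 = 4
  011 = 3
  110 = 6
= 0o66436


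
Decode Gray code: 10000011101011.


Gray code: 10000011101011
MSB stays the same: 1
Each subsequent bit = prev_binary XOR current_gray:
  B[1] = 1 XOR 0 = 1
  B[2] = 1 XOR 0 = 1
  B[3] = 1 XOR 0 = 1
  B[4] = 1 XOR 0 = 1
  B[5] = 1 XOR 0 = 1
  B[6] = 1 XOR 1 = 0
  B[7] = 0 XOR 1 = 1
  B[8] = 1 XOR 1 = 0
  B[9] = 0 XOR 0 = 0
  B[10] = 0 XOR 1 = 1
  B[11] = 1 XOR 0 = 1
  B[12] = 1 XOR 1 = 0
  B[13] = 0 XOR 1 = 1
= 11111101001101 (16205 decimal)


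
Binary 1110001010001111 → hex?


Group into 4-bit nibbles: 1110001010001111
  1110 = E
  0010 = 2
  1000 = 8
  1111 = F
= 0xE28F


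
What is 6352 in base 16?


Divide by 16 repeatedly:
6352 ÷ 16 = 397 remainder 0 (0)
397 ÷ 16 = 24 remainder 13 (D)
24 ÷ 16 = 1 remainder 8 (8)
1 ÷ 16 = 0 remainder 1 (1)
Reading remainders bottom-up:
= 0x18D0


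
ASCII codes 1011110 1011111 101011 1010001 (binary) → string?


Codes (binary): 1011110 1011111 101011 1010001
Per-code ASCII lookup:
  1011110 = 94  (special character) → '^'
  1011111 = 95  (special character) → '_'
  101011 = 43  (special character) → '+'
  1010001 = 81  (range 65-90: uppercase, 81 - 65 = 16) → 'Q'
= '^_+Q'


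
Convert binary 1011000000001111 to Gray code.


Binary: 1011000000001111
Gray code: G = B XOR (B >> 1)
B >> 1 = 0101100000000111
1011000000001111 XOR 0101100000000111:
  1 XOR 0 = 1
  0 XOR 1 = 1
  1 XOR 0 = 1
  1 XOR 1 = 0
  0 XOR 1 = 1
  0 XOR 0 = 0
  0 XOR 0 = 0
  0 XOR 0 = 0
  0 XOR 0 = 0
  0 XOR 0 = 0
  0 XOR 0 = 0
  0 XOR 0 = 0
  1 XOR 0 = 1
  1 XOR 1 = 0
  1 XOR 1 = 0
  1 XOR 1 = 0
= 1110100000001000


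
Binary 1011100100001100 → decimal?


Positional values:
Bit 2: 1 × 2^2 = 4
Bit 3: 1 × 2^3 = 8
Bit 8: 1 × 2^8 = 256
Bit 11: 1 × 2^11 = 2048
Bit 12: 1 × 2^12 = 4096
Bit 13: 1 × 2^13 = 8192
Bit 15: 1 × 2^15 = 32768
Sum = 4 + 8 + 256 + 2048 + 4096 + 8192 + 32768
= 47372


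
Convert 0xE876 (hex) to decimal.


Positional values:
Position 0: 6 × 16^0 = 6 × 1 = 6
Position 1: 7 × 16^1 = 7 × 16 = 112
Position 2: 8 × 16^2 = 8 × 256 = 2048
Position 3: E × 16^3 = 14 × 4096 = 57344
Sum = 6 + 112 + 2048 + 57344
= 59510


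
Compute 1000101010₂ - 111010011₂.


Align and subtract column by column (LSB to MSB, borrowing when needed):
  1000101010
- 0111010011
  ----------
  col 0: (0 - 0 borrow-in) - 1 → borrow from next column: (0+2) - 1 = 1, borrow out 1
  col 1: (1 - 1 borrow-in) - 1 → borrow from next column: (0+2) - 1 = 1, borrow out 1
  col 2: (0 - 1 borrow-in) - 0 → borrow from next column: (-1+2) - 0 = 1, borrow out 1
  col 3: (1 - 1 borrow-in) - 0 → 0 - 0 = 0, borrow out 0
  col 4: (0 - 0 borrow-in) - 1 → borrow from next column: (0+2) - 1 = 1, borrow out 1
  col 5: (1 - 1 borrow-in) - 0 → 0 - 0 = 0, borrow out 0
  col 6: (0 - 0 borrow-in) - 1 → borrow from next column: (0+2) - 1 = 1, borrow out 1
  col 7: (0 - 1 borrow-in) - 1 → borrow from next column: (-1+2) - 1 = 0, borrow out 1
  col 8: (0 - 1 borrow-in) - 1 → borrow from next column: (-1+2) - 1 = 0, borrow out 1
  col 9: (1 - 1 borrow-in) - 0 → 0 - 0 = 0, borrow out 0
Reading bits MSB→LSB: 0001010111
Strip leading zeros: 1010111
= 1010111


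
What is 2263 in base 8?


Divide by 8 repeatedly:
2263 ÷ 8 = 282 remainder 7
282 ÷ 8 = 35 remainder 2
35 ÷ 8 = 4 remainder 3
4 ÷ 8 = 0 remainder 4
Reading remainders bottom-up:
= 0o4327


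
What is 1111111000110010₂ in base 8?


Group into 3-bit groups: 001111111000110010
  001 = 1
  111 = 7
  111 = 7
  000 = 0
  110 = 6
  010 = 2
= 0o177062


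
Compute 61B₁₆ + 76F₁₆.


Align and add column by column (LSB to MSB, each column mod 16 with carry):
  061B
+ 076F
  ----
  col 0: B(11) + F(15) + 0 (carry in) = 26 → A(10), carry out 1
  col 1: 1(1) + 6(6) + 1 (carry in) = 8 → 8(8), carry out 0
  col 2: 6(6) + 7(7) + 0 (carry in) = 13 → D(13), carry out 0
  col 3: 0(0) + 0(0) + 0 (carry in) = 0 → 0(0), carry out 0
Reading digits MSB→LSB: 0D8A
Strip leading zeros: D8A
= 0xD8A


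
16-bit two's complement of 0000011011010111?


Original: 0000011011010111
Step 1 - Invert all bits: 1111100100101000
Step 2 - Add 1: 1111100100101000 + 1
= 1111100100101001 (represents -1751)


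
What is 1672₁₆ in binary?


Each hex digit → 4 binary bits:
  1 = 0001
  6 = 0110
  7 = 0111
  2 = 0010
Concatenate: 0001 0110 0111 0010
= 0001011001110010


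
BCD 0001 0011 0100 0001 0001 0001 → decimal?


Each 4-bit group → digit:
  0001 → 1
  0011 → 3
  0100 → 4
  0001 → 1
  0001 → 1
  0001 → 1
= 134111


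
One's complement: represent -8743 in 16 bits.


Original: 0010001000100111
Invert all bits:
  bit 0: 0 → 1
  bit 1: 0 → 1
  bit 2: 1 → 0
  bit 3: 0 → 1
  bit 4: 0 → 1
  bit 5: 0 → 1
  bit 6: 1 → 0
  bit 7: 0 → 1
  bit 8: 0 → 1
  bit 9: 0 → 1
  bit 10: 1 → 0
  bit 11: 0 → 1
  bit 12: 0 → 1
  bit 13: 1 → 0
  bit 14: 1 → 0
  bit 15: 1 → 0
= 1101110111011000


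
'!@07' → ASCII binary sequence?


String: '!@07'  (4 characters)
Per-character ASCII lookup:
  '!': special character: '!' = 33 → 100001
  '@': special character: '@' = 64 → 1000000
  '0': digits start at 48: '0' = 48 + 0 = 48 → 110000
  '7': digits start at 48: '7' = 48 + 7 = 55 → 110111
= 100001 1000000 110000 110111


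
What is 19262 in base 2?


Divide by 2 repeatedly:
19262 ÷ 2 = 9631 remainder 0
9631 ÷ 2 = 4815 remainder 1
4815 ÷ 2 = 2407 remainder 1
2407 ÷ 2 = 1203 remainder 1
1203 ÷ 2 = 601 remainder 1
601 ÷ 2 = 300 remainder 1
300 ÷ 2 = 150 remainder 0
150 ÷ 2 = 75 remainder 0
75 ÷ 2 = 37 remainder 1
37 ÷ 2 = 18 remainder 1
18 ÷ 2 = 9 remainder 0
9 ÷ 2 = 4 remainder 1
4 ÷ 2 = 2 remainder 0
2 ÷ 2 = 1 remainder 0
1 ÷ 2 = 0 remainder 1
Reading remainders bottom-up:
= 100101100111110


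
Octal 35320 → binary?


Each octal digit → 3 binary bits:
  3 = 011
  5 = 101
  3 = 011
  2 = 010
  0 = 000
Concatenate: 011 101 011 010 000
= 011101011010000


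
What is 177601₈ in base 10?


Positional values:
Position 0: 1 × 8^0 = 1
Position 1: 0 × 8^1 = 0
Position 2: 6 × 8^2 = 384
Position 3: 7 × 8^3 = 3584
Position 4: 7 × 8^4 = 28672
Position 5: 1 × 8^5 = 32768
Sum = 1 + 0 + 384 + 3584 + 28672 + 32768
= 65409


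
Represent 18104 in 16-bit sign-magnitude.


Sign bit: 0 (positive)
Magnitude: 18104 = 100011010111000
= 0100011010111000


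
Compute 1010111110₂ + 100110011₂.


Align and add column by column (LSB to MSB, carry propagating):
  01010111110
+ 00100110011
  -----------
  col 0: 0 + 1 + 0 (carry in) = 1 → bit 1, carry out 0
  col 1: 1 + 1 + 0 (carry in) = 2 → bit 0, carry out 1
  col 2: 1 + 0 + 1 (carry in) = 2 → bit 0, carry out 1
  col 3: 1 + 0 + 1 (carry in) = 2 → bit 0, carry out 1
  col 4: 1 + 1 + 1 (carry in) = 3 → bit 1, carry out 1
  col 5: 1 + 1 + 1 (carry in) = 3 → bit 1, carry out 1
  col 6: 0 + 0 + 1 (carry in) = 1 → bit 1, carry out 0
  col 7: 1 + 0 + 0 (carry in) = 1 → bit 1, carry out 0
  col 8: 0 + 1 + 0 (carry in) = 1 → bit 1, carry out 0
  col 9: 1 + 0 + 0 (carry in) = 1 → bit 1, carry out 0
  col 10: 0 + 0 + 0 (carry in) = 0 → bit 0, carry out 0
Reading bits MSB→LSB: 01111110001
Strip leading zeros: 1111110001
= 1111110001


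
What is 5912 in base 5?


Divide by 5 repeatedly:
5912 ÷ 5 = 1182 remainder 2
1182 ÷ 5 = 236 remainder 2
236 ÷ 5 = 47 remainder 1
47 ÷ 5 = 9 remainder 2
9 ÷ 5 = 1 remainder 4
1 ÷ 5 = 0 remainder 1
Reading remainders bottom-up:
= 142122


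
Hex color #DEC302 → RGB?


Hex: #DEC302
R = DE₁₆ = 222
G = C3₁₆ = 195
B = 02₁₆ = 2
= RGB(222, 195, 2)


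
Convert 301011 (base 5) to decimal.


Positional values (base 5):
  1 × 5^0 = 1 × 1 = 1
  1 × 5^1 = 1 × 5 = 5
  0 × 5^2 = 0 × 25 = 0
  1 × 5^3 = 1 × 125 = 125
  0 × 5^4 = 0 × 625 = 0
  3 × 5^5 = 3 × 3125 = 9375
Sum = 1 + 5 + 0 + 125 + 0 + 9375
= 9506


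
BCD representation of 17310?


Each digit → 4-bit binary:
  1 → 0001
  7 → 0111
  3 → 0011
  1 → 0001
  0 → 0000
= 0001 0111 0011 0001 0000


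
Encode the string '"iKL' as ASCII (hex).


String: '"iKL'  (4 characters)
Per-character ASCII lookup:
  '"': special character: '"' = 34 → 0x22
  'i': lowercase starts at 97: 'i' = 97 + 8 = 105 → 0x69
  'K': uppercase starts at 65: 'K' = 65 + 10 = 75 → 0x4B
  'L': uppercase starts at 65: 'L' = 65 + 11 = 76 → 0x4C
= 0x22 0x69 0x4B 0x4C


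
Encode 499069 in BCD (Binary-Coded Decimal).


Each digit → 4-bit binary:
  4 → 0100
  9 → 1001
  9 → 1001
  0 → 0000
  6 → 0110
  9 → 1001
= 0100 1001 1001 0000 0110 1001


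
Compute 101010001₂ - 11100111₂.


Align and subtract column by column (LSB to MSB, borrowing when needed):
  101010001
- 011100111
  ---------
  col 0: (1 - 0 borrow-in) - 1 → 1 - 1 = 0, borrow out 0
  col 1: (0 - 0 borrow-in) - 1 → borrow from next column: (0+2) - 1 = 1, borrow out 1
  col 2: (0 - 1 borrow-in) - 1 → borrow from next column: (-1+2) - 1 = 0, borrow out 1
  col 3: (0 - 1 borrow-in) - 0 → borrow from next column: (-1+2) - 0 = 1, borrow out 1
  col 4: (1 - 1 borrow-in) - 0 → 0 - 0 = 0, borrow out 0
  col 5: (0 - 0 borrow-in) - 1 → borrow from next column: (0+2) - 1 = 1, borrow out 1
  col 6: (1 - 1 borrow-in) - 1 → borrow from next column: (0+2) - 1 = 1, borrow out 1
  col 7: (0 - 1 borrow-in) - 1 → borrow from next column: (-1+2) - 1 = 0, borrow out 1
  col 8: (1 - 1 borrow-in) - 0 → 0 - 0 = 0, borrow out 0
Reading bits MSB→LSB: 001101010
Strip leading zeros: 1101010
= 1101010


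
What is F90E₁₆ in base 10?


Positional values:
Position 0: E × 16^0 = 14 × 1 = 14
Position 1: 0 × 16^1 = 0 × 16 = 0
Position 2: 9 × 16^2 = 9 × 256 = 2304
Position 3: F × 16^3 = 15 × 4096 = 61440
Sum = 14 + 0 + 2304 + 61440
= 63758


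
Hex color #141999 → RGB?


Hex: #141999
R = 14₁₆ = 20
G = 19₁₆ = 25
B = 99₁₆ = 153
= RGB(20, 25, 153)


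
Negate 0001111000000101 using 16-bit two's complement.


Original: 0001111000000101
Step 1 - Invert all bits: 1110000111111010
Step 2 - Add 1: 1110000111111010 + 1
= 1110000111111011 (represents -7685)


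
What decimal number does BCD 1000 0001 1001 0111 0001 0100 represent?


Each 4-bit group → digit:
  1000 → 8
  0001 → 1
  1001 → 9
  0111 → 7
  0001 → 1
  0100 → 4
= 819714


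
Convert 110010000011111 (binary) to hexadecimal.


Group into 4-bit nibbles: 0110010000011111
  0110 = 6
  0100 = 4
  0001 = 1
  1111 = F
= 0x641F


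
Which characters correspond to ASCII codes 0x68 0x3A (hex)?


Codes (hex): 0x68 0x3A
Per-code ASCII lookup:
  0x68 = 104  (range 97-122: lowercase, 104 - 97 = 7) → 'h'
  0x3A = 58  (special character) → ':'
= 'h:'


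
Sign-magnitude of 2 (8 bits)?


Sign bit: 0 (positive)
Magnitude: 2 = 0000010
= 00000010


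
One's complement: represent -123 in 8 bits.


Original: 01111011
Invert all bits:
  bit 0: 0 → 1
  bit 1: 1 → 0
  bit 2: 1 → 0
  bit 3: 1 → 0
  bit 4: 1 → 0
  bit 5: 0 → 1
  bit 6: 1 → 0
  bit 7: 1 → 0
= 10000100


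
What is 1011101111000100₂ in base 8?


Group into 3-bit groups: 001011101111000100
  001 = 1
  011 = 3
  101 = 5
  111 = 7
  000 = 0
  100 = 4
= 0o135704


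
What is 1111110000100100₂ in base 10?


Positional values:
Bit 2: 1 × 2^2 = 4
Bit 5: 1 × 2^5 = 32
Bit 10: 1 × 2^10 = 1024
Bit 11: 1 × 2^11 = 2048
Bit 12: 1 × 2^12 = 4096
Bit 13: 1 × 2^13 = 8192
Bit 14: 1 × 2^14 = 16384
Bit 15: 1 × 2^15 = 32768
Sum = 4 + 32 + 1024 + 2048 + 4096 + 8192 + 16384 + 32768
= 64548


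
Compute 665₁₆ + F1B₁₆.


Align and add column by column (LSB to MSB, each column mod 16 with carry):
  0665
+ 0F1B
  ----
  col 0: 5(5) + B(11) + 0 (carry in) = 16 → 0(0), carry out 1
  col 1: 6(6) + 1(1) + 1 (carry in) = 8 → 8(8), carry out 0
  col 2: 6(6) + F(15) + 0 (carry in) = 21 → 5(5), carry out 1
  col 3: 0(0) + 0(0) + 1 (carry in) = 1 → 1(1), carry out 0
Reading digits MSB→LSB: 1580
Strip leading zeros: 1580
= 0x1580


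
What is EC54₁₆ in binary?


Each hex digit → 4 binary bits:
  E = 1110
  C = 1100
  5 = 0101
  4 = 0100
Concatenate: 1110 1100 0101 0100
= 1110110001010100


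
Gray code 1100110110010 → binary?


Gray code: 1100110110010
MSB stays the same: 1
Each subsequent bit = prev_binary XOR current_gray:
  B[1] = 1 XOR 1 = 0
  B[2] = 0 XOR 0 = 0
  B[3] = 0 XOR 0 = 0
  B[4] = 0 XOR 1 = 1
  B[5] = 1 XOR 1 = 0
  B[6] = 0 XOR 0 = 0
  B[7] = 0 XOR 1 = 1
  B[8] = 1 XOR 1 = 0
  B[9] = 0 XOR 0 = 0
  B[10] = 0 XOR 0 = 0
  B[11] = 0 XOR 1 = 1
  B[12] = 1 XOR 0 = 1
= 1000100100011 (4387 decimal)


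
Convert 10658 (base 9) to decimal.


Positional values (base 9):
  8 × 9^0 = 8 × 1 = 8
  5 × 9^1 = 5 × 9 = 45
  6 × 9^2 = 6 × 81 = 486
  0 × 9^3 = 0 × 729 = 0
  1 × 9^4 = 1 × 6561 = 6561
Sum = 8 + 45 + 486 + 0 + 6561
= 7100


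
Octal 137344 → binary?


Each octal digit → 3 binary bits:
  1 = 001
  3 = 011
  7 = 111
  3 = 011
  4 = 100
  4 = 100
Concatenate: 001 011 111 011 100 100
= 001011111011100100


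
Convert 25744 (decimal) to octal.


Divide by 8 repeatedly:
25744 ÷ 8 = 3218 remainder 0
3218 ÷ 8 = 402 remainder 2
402 ÷ 8 = 50 remainder 2
50 ÷ 8 = 6 remainder 2
6 ÷ 8 = 0 remainder 6
Reading remainders bottom-up:
= 0o62220


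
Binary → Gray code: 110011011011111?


Binary: 110011011011111
Gray code: G = B XOR (B >> 1)
B >> 1 = 011001101101111
110011011011111 XOR 011001101101111:
  1 XOR 0 = 1
  1 XOR 1 = 0
  0 XOR 1 = 1
  0 XOR 0 = 0
  1 XOR 0 = 1
  1 XOR 1 = 0
  0 XOR 1 = 1
  1 XOR 0 = 1
  1 XOR 1 = 0
  0 XOR 1 = 1
  1 XOR 0 = 1
  1 XOR 1 = 0
  1 XOR 1 = 0
  1 XOR 1 = 0
  1 XOR 1 = 0
= 101010110110000


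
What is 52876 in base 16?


Divide by 16 repeatedly:
52876 ÷ 16 = 3304 remainder 12 (C)
3304 ÷ 16 = 206 remainder 8 (8)
206 ÷ 16 = 12 remainder 14 (E)
12 ÷ 16 = 0 remainder 12 (C)
Reading remainders bottom-up:
= 0xCE8C


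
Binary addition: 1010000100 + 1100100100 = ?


Align and add column by column (LSB to MSB, carry propagating):
  01010000100
+ 01100100100
  -----------
  col 0: 0 + 0 + 0 (carry in) = 0 → bit 0, carry out 0
  col 1: 0 + 0 + 0 (carry in) = 0 → bit 0, carry out 0
  col 2: 1 + 1 + 0 (carry in) = 2 → bit 0, carry out 1
  col 3: 0 + 0 + 1 (carry in) = 1 → bit 1, carry out 0
  col 4: 0 + 0 + 0 (carry in) = 0 → bit 0, carry out 0
  col 5: 0 + 1 + 0 (carry in) = 1 → bit 1, carry out 0
  col 6: 0 + 0 + 0 (carry in) = 0 → bit 0, carry out 0
  col 7: 1 + 0 + 0 (carry in) = 1 → bit 1, carry out 0
  col 8: 0 + 1 + 0 (carry in) = 1 → bit 1, carry out 0
  col 9: 1 + 1 + 0 (carry in) = 2 → bit 0, carry out 1
  col 10: 0 + 0 + 1 (carry in) = 1 → bit 1, carry out 0
Reading bits MSB→LSB: 10110101000
Strip leading zeros: 10110101000
= 10110101000


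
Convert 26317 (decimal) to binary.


Divide by 2 repeatedly:
26317 ÷ 2 = 13158 remainder 1
13158 ÷ 2 = 6579 remainder 0
6579 ÷ 2 = 3289 remainder 1
3289 ÷ 2 = 1644 remainder 1
1644 ÷ 2 = 822 remainder 0
822 ÷ 2 = 411 remainder 0
411 ÷ 2 = 205 remainder 1
205 ÷ 2 = 102 remainder 1
102 ÷ 2 = 51 remainder 0
51 ÷ 2 = 25 remainder 1
25 ÷ 2 = 12 remainder 1
12 ÷ 2 = 6 remainder 0
6 ÷ 2 = 3 remainder 0
3 ÷ 2 = 1 remainder 1
1 ÷ 2 = 0 remainder 1
Reading remainders bottom-up:
= 110011011001101


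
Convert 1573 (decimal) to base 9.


Divide by 9 repeatedly:
1573 ÷ 9 = 174 remainder 7
174 ÷ 9 = 19 remainder 3
19 ÷ 9 = 2 remainder 1
2 ÷ 9 = 0 remainder 2
Reading remainders bottom-up:
= 2137


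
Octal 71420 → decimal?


Positional values:
Position 0: 0 × 8^0 = 0
Position 1: 2 × 8^1 = 16
Position 2: 4 × 8^2 = 256
Position 3: 1 × 8^3 = 512
Position 4: 7 × 8^4 = 28672
Sum = 0 + 16 + 256 + 512 + 28672
= 29456
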